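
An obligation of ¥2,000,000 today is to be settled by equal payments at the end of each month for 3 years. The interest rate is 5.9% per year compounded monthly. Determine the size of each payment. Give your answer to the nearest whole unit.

¥60,753

Level ordinary annuity; solve PV = PMT × [(1 − (1+r)^−n)/r] for PMT.
Periodic rate r = 0.059/12 per month; n is counted in months.
With n = 36: PMT = 2,000,000 / ([(1 − (1+r)^−n)/r]) = ¥60,753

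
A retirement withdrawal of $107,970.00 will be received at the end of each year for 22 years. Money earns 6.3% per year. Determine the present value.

This is an ordinary annuity: 22 payments of $107,970.00 at the end of each year.
Periodic rate r = 0.063 per year.
PV = PMT × [(1 − (1+r)^−n)/r] = 107,970 × [1 − (1+r)^−22] / r = $1,266,888.55

$1,266,888.55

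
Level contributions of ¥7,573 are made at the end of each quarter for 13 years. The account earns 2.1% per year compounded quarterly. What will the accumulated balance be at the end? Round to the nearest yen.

¥451,441

This is an ordinary annuity: 52 deposits of ¥7,573 at the end of each quarter.
Periodic rate r = 0.021/4 per quarter; n is counted in quarters.
FV = PMT × [((1+r)^n − 1)/r] = 7,573 × [(1+r)^52 − 1] / r = ¥451,441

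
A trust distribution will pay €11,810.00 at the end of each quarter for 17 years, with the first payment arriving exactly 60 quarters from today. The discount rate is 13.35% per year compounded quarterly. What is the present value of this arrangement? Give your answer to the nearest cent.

Ordinary annuity of 68 payments, first payment at period 60.
Periodic rate r = 0.1335/4 per quarter; n is counted in quarters.
The ordinary-annuity PV formula values the stream one period before the first payment (period 59); discount that back 59 periods:
PV₀ = 11,810 × [1 − (1+r)^−68] / r × (1+r)^−59 = €45,533.59

€45,533.59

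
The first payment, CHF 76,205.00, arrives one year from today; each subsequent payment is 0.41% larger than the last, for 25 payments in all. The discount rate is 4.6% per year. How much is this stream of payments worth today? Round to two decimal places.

Periodic rate r = 0.046 per year.
Growing ordinary annuity: PV = PMT₁ × [1 − ((1+g)/(1+r))^n] / (r − g) = 76,205 × [1 − ((1+0.0041)/(1+r))^25] / (r − 0.0041) = CHF 1,164,247.35.

CHF 1,164,247.35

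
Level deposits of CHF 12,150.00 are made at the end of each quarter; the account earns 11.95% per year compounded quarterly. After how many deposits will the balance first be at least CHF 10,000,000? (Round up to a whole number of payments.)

111 payments

Periodic rate r = 0.1195/4 per quarter; n is counted in quarters.
Ordinary annuity FV: 10,000,000 = 12,150 × [((1+r)^n − 1)/r].
(1+r)^n = 1 + 10,000,000 × r / 12,150, so n = ln(1 + 10,000,000·r/12,150) / ln(1+r) = 110.14.
Round up to a whole number of payments: n = 111.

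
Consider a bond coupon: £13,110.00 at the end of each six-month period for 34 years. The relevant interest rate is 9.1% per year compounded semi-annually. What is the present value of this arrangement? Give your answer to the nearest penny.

This is an ordinary annuity: 68 payments of £13,110.00 at the end of each six-month period.
Periodic rate r = 0.091/2 per half-year; n is counted in half-years.
PV = PMT × [(1 − (1+r)^−n)/r] = 13,110 × [1 − (1+r)^−68] / r = £274,150.27

£274,150.27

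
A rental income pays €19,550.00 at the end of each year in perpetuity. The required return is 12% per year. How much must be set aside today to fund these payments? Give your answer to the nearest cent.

€162,916.67

Periodic rate r = 0.12 per year.
Level perpetuity: PV = PMT / r = 19,550 / (0.12) = €162,916.67.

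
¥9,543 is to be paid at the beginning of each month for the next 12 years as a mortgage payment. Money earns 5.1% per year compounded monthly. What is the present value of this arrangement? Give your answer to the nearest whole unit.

This is an annuity due: 144 payments of ¥9,543 at the beginning of each month.
Periodic rate r = 0.051/12 per month; n is counted in months.
PV = PMT × [(1 − (1+r)^−n)/r] × (1+r) = 9,543 × [1 − (1+r)^−144] / r × (1+r) = ¥1,030,584

¥1,030,584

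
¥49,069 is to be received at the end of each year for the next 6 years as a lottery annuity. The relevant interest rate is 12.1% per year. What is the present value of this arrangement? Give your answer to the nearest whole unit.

This is an ordinary annuity: 6 payments of ¥49,069 at the end of each year.
Periodic rate r = 0.121 per year.
PV = PMT × [(1 − (1+r)^−n)/r] = 49,069 × [1 − (1+r)^−6] / r = ¥201,173

¥201,173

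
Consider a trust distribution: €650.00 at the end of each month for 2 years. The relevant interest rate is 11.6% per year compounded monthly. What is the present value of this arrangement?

This is an ordinary annuity: 24 payments of €650.00 at the end of each month.
Periodic rate r = 0.116/12 per month; n is counted in months.
PV = PMT × [(1 − (1+r)^−n)/r] = 650 × [1 − (1+r)^−24] / r = €13,863.15

€13,863.15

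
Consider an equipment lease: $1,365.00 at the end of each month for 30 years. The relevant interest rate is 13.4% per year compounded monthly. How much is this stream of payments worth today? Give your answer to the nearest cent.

$119,994.82

This is an ordinary annuity: 360 payments of $1,365.00 at the end of each month.
Periodic rate r = 0.134/12 per month; n is counted in months.
PV = PMT × [(1 − (1+r)^−n)/r] = 1,365 × [1 − (1+r)^−360] / r = $119,994.82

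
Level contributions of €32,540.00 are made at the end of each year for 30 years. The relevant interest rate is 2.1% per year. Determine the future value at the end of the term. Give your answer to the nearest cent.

This is an ordinary annuity: 30 deposits of €32,540.00 at the end of each year.
Periodic rate r = 0.021 per year.
FV = PMT × [((1+r)^n − 1)/r] = 32,540 × [(1+r)^30 − 1] / r = €1,340,959.84

€1,340,959.84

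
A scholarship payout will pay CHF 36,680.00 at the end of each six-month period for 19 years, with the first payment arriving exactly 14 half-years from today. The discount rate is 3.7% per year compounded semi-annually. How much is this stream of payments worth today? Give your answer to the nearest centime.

CHF 783,823.63

Ordinary annuity of 38 payments, first payment at period 14.
Periodic rate r = 0.037/2 per half-year; n is counted in half-years.
The ordinary-annuity PV formula values the stream one period before the first payment (period 13); discount that back 13 periods:
PV₀ = 36,680 × [1 − (1+r)^−38] / r × (1+r)^−13 = CHF 783,823.63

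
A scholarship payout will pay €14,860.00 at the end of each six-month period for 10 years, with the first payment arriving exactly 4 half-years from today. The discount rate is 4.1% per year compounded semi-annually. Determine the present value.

Ordinary annuity of 20 payments, first payment at period 4.
Periodic rate r = 0.041/2 per half-year; n is counted in half-years.
The ordinary-annuity PV formula values the stream one period before the first payment (period 3); discount that back 3 periods:
PV₀ = 14,860 × [1 − (1+r)^−20] / r × (1+r)^−3 = €227,531.91

€227,531.91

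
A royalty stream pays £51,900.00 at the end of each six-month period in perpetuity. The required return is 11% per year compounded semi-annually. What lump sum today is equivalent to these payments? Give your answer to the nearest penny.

Periodic rate r = 0.11/2 per half-year.
Level perpetuity: PV = PMT / r = 51,900 / (0.11/2) = £943,636.36.

£943,636.36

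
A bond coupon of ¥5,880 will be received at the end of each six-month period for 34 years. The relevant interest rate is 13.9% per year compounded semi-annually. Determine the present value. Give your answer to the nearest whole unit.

¥83,727

This is an ordinary annuity: 68 payments of ¥5,880 at the end of each six-month period.
Periodic rate r = 0.139/2 per half-year; n is counted in half-years.
PV = PMT × [(1 − (1+r)^−n)/r] = 5,880 × [1 − (1+r)^−68] / r = ¥83,727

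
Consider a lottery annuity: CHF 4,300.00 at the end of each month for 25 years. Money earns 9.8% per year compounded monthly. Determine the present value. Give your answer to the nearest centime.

CHF 480,640.05

This is an ordinary annuity: 300 payments of CHF 4,300.00 at the end of each month.
Periodic rate r = 0.098/12 per month; n is counted in months.
PV = PMT × [(1 − (1+r)^−n)/r] = 4,300 × [1 − (1+r)^−300] / r = CHF 480,640.05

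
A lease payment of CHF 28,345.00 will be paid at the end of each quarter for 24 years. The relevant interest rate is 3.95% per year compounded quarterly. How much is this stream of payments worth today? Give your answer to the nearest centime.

This is an ordinary annuity: 96 payments of CHF 28,345.00 at the end of each quarter.
Periodic rate r = 0.0395/4 per quarter; n is counted in quarters.
PV = PMT × [(1 − (1+r)^−n)/r] = 28,345 × [1 − (1+r)^−96] / r = CHF 1,752,879.24

CHF 1,752,879.24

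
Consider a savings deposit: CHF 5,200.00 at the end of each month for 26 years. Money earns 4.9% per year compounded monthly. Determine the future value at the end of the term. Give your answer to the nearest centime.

CHF 3,267,547.42

This is an ordinary annuity: 312 deposits of CHF 5,200.00 at the end of each month.
Periodic rate r = 0.049/12 per month; n is counted in months.
FV = PMT × [((1+r)^n − 1)/r] = 5,200 × [(1+r)^312 − 1] / r = CHF 3,267,547.42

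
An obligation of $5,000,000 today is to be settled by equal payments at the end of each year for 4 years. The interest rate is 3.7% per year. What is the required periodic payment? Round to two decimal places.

$1,367,724.65

Level ordinary annuity; solve PV = PMT × [(1 − (1+r)^−n)/r] for PMT.
Periodic rate r = 0.037 per year.
With n = 4: PMT = 5,000,000 / ([(1 − (1+r)^−n)/r]) = $1,367,724.65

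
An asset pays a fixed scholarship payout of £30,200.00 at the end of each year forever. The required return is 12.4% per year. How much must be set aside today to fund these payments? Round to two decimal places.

£243,548.39

Periodic rate r = 0.124 per year.
Level perpetuity: PV = PMT / r = 30,200 / (0.124) = £243,548.39.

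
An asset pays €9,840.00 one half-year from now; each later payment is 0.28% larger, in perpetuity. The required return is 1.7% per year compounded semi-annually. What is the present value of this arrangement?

€1,726,315.79

Periodic rate r = 0.017/2 per half-year.
Growing perpetuity (Gordon): PV = PMT₁ / (r − g) = 9,840 / (r − 0.0028) = €1,726,315.79.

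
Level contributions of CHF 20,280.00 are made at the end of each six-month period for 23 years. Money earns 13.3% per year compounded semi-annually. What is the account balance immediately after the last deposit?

CHF 5,589,522.44

This is an ordinary annuity: 46 deposits of CHF 20,280.00 at the end of each six-month period.
Periodic rate r = 0.133/2 per half-year; n is counted in half-years.
FV = PMT × [((1+r)^n − 1)/r] = 20,280 × [(1+r)^46 − 1] / r = CHF 5,589,522.44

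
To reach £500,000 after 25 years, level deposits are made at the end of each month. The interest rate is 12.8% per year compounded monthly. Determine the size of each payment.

£230.68

Level ordinary annuity; solve FV = PMT × [((1+r)^n − 1)/r] for PMT.
Periodic rate r = 0.128/12 per month; n is counted in months.
With n = 300: PMT = 500,000 / ([((1+r)^n − 1)/r]) = £230.68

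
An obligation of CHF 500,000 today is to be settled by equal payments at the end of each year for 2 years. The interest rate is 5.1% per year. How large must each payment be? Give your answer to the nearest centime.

Level ordinary annuity; solve PV = PMT × [(1 − (1+r)^−n)/r] for PMT.
Periodic rate r = 0.051 per year.
With n = 2: PMT = 500,000 / ([(1 − (1+r)^−n)/r]) = CHF 269,283.52

CHF 269,283.52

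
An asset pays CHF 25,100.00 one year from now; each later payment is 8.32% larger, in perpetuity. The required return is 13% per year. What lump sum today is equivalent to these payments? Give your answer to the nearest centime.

CHF 536,324.79

Periodic rate r = 0.13 per year.
Growing perpetuity (Gordon): PV = PMT₁ / (r − g) = 25,100 / (r − 0.0832) = CHF 536,324.79.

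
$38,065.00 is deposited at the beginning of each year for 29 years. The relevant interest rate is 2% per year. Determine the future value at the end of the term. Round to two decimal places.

$1,506,158.93

This is an annuity due: 29 deposits of $38,065.00 at the beginning of each year.
Periodic rate r = 0.02 per year.
FV = PMT × [((1+r)^n − 1)/r] × (1+r) = 38,065 × [(1+r)^29 − 1] / r × (1+r) = $1,506,158.93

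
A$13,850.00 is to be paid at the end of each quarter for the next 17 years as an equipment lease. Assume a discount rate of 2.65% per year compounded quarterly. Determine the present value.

This is an ordinary annuity: 68 payments of A$13,850.00 at the end of each quarter.
Periodic rate r = 0.0265/4 per quarter; n is counted in quarters.
PV = PMT × [(1 − (1+r)^−n)/r] = 13,850 × [1 − (1+r)^−68] / r = A$756,247.66

A$756,247.66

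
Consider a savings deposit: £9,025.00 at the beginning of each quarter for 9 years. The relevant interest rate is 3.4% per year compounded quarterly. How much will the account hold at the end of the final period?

£381,444.56

This is an annuity due: 36 deposits of £9,025.00 at the beginning of each quarter.
Periodic rate r = 0.034/4 per quarter; n is counted in quarters.
FV = PMT × [((1+r)^n − 1)/r] × (1+r) = 9,025 × [(1+r)^36 − 1] / r × (1+r) = £381,444.56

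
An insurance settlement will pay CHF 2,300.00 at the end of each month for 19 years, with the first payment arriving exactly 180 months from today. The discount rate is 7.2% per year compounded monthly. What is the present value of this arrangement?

CHF 97,793.55

Ordinary annuity of 228 payments, first payment at period 180.
Periodic rate r = 0.072/12 per month; n is counted in months.
The ordinary-annuity PV formula values the stream one period before the first payment (period 179); discount that back 179 periods:
PV₀ = 2,300 × [1 − (1+r)^−228] / r × (1+r)^−179 = CHF 97,793.55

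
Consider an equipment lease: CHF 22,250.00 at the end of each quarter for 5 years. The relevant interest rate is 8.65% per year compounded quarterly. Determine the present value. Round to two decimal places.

CHF 358,178.02

This is an ordinary annuity: 20 payments of CHF 22,250.00 at the end of each quarter.
Periodic rate r = 0.0865/4 per quarter; n is counted in quarters.
PV = PMT × [(1 − (1+r)^−n)/r] = 22,250 × [1 − (1+r)^−20] / r = CHF 358,178.02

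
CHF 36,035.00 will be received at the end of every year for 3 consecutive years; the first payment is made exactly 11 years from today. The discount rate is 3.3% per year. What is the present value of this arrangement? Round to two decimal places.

Ordinary annuity of 3 payments, first payment at period 11.
Periodic rate r = 0.033 per year.
The ordinary-annuity PV formula values the stream one period before the first payment (period 10); discount that back 10 periods:
PV₀ = 36,035 × [1 − (1+r)^−3] / r × (1+r)^−10 = CHF 73,247.79

CHF 73,247.79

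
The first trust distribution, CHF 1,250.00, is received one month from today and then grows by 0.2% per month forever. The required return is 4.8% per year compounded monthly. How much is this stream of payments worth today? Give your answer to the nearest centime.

Periodic rate r = 0.048/12 per month.
Growing perpetuity (Gordon): PV = PMT₁ / (r − g) = 1,250 / (r − 0.002) = CHF 625,000.00.

CHF 625,000.00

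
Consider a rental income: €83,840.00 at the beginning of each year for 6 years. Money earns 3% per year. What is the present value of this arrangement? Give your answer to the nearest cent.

€467,802.65

This is an annuity due: 6 payments of €83,840.00 at the beginning of each year.
Periodic rate r = 0.03 per year.
PV = PMT × [(1 − (1+r)^−n)/r] × (1+r) = 83,840 × [1 − (1+r)^−6] / r × (1+r) = €467,802.65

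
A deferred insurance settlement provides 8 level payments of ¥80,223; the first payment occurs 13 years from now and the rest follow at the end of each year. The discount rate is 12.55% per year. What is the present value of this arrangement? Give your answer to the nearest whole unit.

Ordinary annuity of 8 payments, first payment at period 13.
Periodic rate r = 0.1255 per year.
The ordinary-annuity PV formula values the stream one period before the first payment (period 12); discount that back 12 periods:
PV₀ = 80,223 × [1 − (1+r)^−8] / r × (1+r)^−12 = ¥94,625

¥94,625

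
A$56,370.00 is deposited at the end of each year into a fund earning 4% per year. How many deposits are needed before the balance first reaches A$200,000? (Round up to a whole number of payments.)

Periodic rate r = 0.04 per year.
Ordinary annuity FV: 200,000 = 56,370 × [((1+r)^n − 1)/r].
(1+r)^n = 1 + 200,000 × r / 56,370, so n = ln(1 + 200,000·r/56,370) / ln(1+r) = 3.38.
Round up to a whole number of payments: n = 4.

4 payments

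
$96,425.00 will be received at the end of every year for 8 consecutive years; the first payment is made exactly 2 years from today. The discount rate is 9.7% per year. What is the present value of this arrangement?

$474,099.22

Ordinary annuity of 8 payments, first payment at period 2.
Periodic rate r = 0.097 per year.
The ordinary-annuity PV formula values the stream one period before the first payment (period 1); discount that back 1 periods:
PV₀ = 96,425 × [1 − (1+r)^−8] / r × (1+r)^−1 = $474,099.22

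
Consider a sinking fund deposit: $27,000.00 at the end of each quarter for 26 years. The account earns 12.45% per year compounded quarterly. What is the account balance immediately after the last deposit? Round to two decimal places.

This is an ordinary annuity: 104 deposits of $27,000.00 at the end of each quarter.
Periodic rate r = 0.1245/4 per quarter; n is counted in quarters.
FV = PMT × [((1+r)^n − 1)/r] = 27,000 × [(1+r)^104 − 1] / r = $20,152,463.33

$20,152,463.33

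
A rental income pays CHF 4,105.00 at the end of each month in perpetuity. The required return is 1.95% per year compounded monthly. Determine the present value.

CHF 2,526,153.85

Periodic rate r = 0.0195/12 per month.
Level perpetuity: PV = PMT / r = 4,105 / (0.0195/12) = CHF 2,526,153.85.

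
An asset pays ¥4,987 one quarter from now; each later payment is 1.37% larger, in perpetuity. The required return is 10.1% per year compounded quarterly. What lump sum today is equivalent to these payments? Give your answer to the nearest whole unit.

¥431,775

Periodic rate r = 0.101/4 per quarter.
Growing perpetuity (Gordon): PV = PMT₁ / (r − g) = 4,987 / (r − 0.0137) = ¥431,775.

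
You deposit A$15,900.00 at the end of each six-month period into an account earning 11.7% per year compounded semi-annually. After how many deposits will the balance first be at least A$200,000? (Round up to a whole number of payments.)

Periodic rate r = 0.117/2 per half-year; n is counted in half-years.
Ordinary annuity FV: 200,000 = 15,900 × [((1+r)^n − 1)/r].
(1+r)^n = 1 + 200,000 × r / 15,900, so n = ln(1 + 200,000·r/15,900) / ln(1+r) = 9.70.
Round up to a whole number of payments: n = 10.

10 payments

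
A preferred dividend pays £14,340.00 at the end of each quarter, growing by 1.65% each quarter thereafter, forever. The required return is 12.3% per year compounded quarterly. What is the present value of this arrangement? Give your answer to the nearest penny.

Periodic rate r = 0.123/4 per quarter.
Growing perpetuity (Gordon): PV = PMT₁ / (r − g) = 14,340 / (r − 0.0165) = £1,006,315.79.

£1,006,315.79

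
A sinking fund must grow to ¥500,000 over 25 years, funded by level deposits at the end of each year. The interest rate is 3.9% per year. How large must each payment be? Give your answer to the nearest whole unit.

Level ordinary annuity; solve FV = PMT × [((1+r)^n − 1)/r] for PMT.
Periodic rate r = 0.039 per year.
With n = 25: PMT = 500,000 / ([((1+r)^n − 1)/r]) = ¥12,169

¥12,169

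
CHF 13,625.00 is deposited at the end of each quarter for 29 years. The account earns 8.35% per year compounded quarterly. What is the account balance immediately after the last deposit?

This is an ordinary annuity: 116 deposits of CHF 13,625.00 at the end of each quarter.
Periodic rate r = 0.0835/4 per quarter; n is counted in quarters.
FV = PMT × [((1+r)^n − 1)/r] = 13,625 × [(1+r)^116 − 1] / r = CHF 6,517,451.14

CHF 6,517,451.14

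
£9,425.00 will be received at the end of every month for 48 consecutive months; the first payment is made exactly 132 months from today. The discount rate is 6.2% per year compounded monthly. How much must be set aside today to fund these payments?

Ordinary annuity of 48 payments, first payment at period 132.
Periodic rate r = 0.062/12 per month; n is counted in months.
The ordinary-annuity PV formula values the stream one period before the first payment (period 131); discount that back 131 periods:
PV₀ = 9,425 × [1 − (1+r)^−48] / r × (1+r)^−131 = £203,520.25

£203,520.25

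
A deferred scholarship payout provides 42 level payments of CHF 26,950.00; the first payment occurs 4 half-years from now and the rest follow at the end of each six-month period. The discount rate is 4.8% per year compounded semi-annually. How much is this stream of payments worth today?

CHF 659,564.55

Ordinary annuity of 42 payments, first payment at period 4.
Periodic rate r = 0.048/2 per half-year; n is counted in half-years.
The ordinary-annuity PV formula values the stream one period before the first payment (period 3); discount that back 3 periods:
PV₀ = 26,950 × [1 − (1+r)^−42] / r × (1+r)^−3 = CHF 659,564.55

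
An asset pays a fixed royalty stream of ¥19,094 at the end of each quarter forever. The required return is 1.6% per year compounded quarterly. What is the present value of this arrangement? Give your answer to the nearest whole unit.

Periodic rate r = 0.016/4 per quarter.
Level perpetuity: PV = PMT / r = 19,094 / (0.016/4) = ¥4,773,500.

¥4,773,500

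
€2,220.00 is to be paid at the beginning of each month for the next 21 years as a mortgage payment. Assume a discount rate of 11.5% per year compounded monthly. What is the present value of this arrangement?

This is an annuity due: 252 payments of €2,220.00 at the beginning of each month.
Periodic rate r = 0.115/12 per month; n is counted in months.
PV = PMT × [(1 − (1+r)^−n)/r] × (1+r) = 2,220 × [1 − (1+r)^−252] / r × (1+r) = €212,729.93

€212,729.93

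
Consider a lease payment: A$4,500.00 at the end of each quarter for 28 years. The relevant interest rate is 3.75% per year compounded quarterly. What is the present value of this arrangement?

This is an ordinary annuity: 112 payments of A$4,500.00 at the end of each quarter.
Periodic rate r = 0.0375/4 per quarter; n is counted in quarters.
PV = PMT × [(1 − (1+r)^−n)/r] = 4,500 × [1 − (1+r)^−112] / r = A$311,206.27

A$311,206.27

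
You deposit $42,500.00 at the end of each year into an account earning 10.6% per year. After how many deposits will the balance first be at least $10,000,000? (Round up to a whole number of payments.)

Periodic rate r = 0.106 per year.
Ordinary annuity FV: 10,000,000 = 42,500 × [((1+r)^n − 1)/r].
(1+r)^n = 1 + 10,000,000 × r / 42,500, so n = ln(1 + 10,000,000·r/42,500) / ln(1+r) = 32.32.
Round up to a whole number of payments: n = 33.

33 payments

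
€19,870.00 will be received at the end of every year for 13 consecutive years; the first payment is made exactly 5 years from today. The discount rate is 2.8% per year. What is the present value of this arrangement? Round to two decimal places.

Ordinary annuity of 13 payments, first payment at period 5.
Periodic rate r = 0.028 per year.
The ordinary-annuity PV formula values the stream one period before the first payment (period 4); discount that back 4 periods:
PV₀ = 19,870 × [1 − (1+r)^−13] / r × (1+r)^−4 = €191,660.58

€191,660.58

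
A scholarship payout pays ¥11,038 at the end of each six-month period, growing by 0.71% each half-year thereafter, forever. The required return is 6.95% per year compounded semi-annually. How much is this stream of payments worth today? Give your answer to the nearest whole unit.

Periodic rate r = 0.0695/2 per half-year.
Growing perpetuity (Gordon): PV = PMT₁ / (r − g) = 11,038 / (r − 0.0071) = ¥399,204.

¥399,204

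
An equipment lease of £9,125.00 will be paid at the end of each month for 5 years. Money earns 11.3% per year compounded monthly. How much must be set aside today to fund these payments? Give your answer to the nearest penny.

This is an ordinary annuity: 60 payments of £9,125.00 at the end of each month.
Periodic rate r = 0.113/12 per month; n is counted in months.
PV = PMT × [(1 − (1+r)^−n)/r] = 9,125 × [1 − (1+r)^−60] / r = £416,812.56

£416,812.56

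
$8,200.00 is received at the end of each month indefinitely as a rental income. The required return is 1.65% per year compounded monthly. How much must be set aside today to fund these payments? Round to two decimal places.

Periodic rate r = 0.0165/12 per month.
Level perpetuity: PV = PMT / r = 8,200 / (0.0165/12) = $5,963,636.36.

$5,963,636.36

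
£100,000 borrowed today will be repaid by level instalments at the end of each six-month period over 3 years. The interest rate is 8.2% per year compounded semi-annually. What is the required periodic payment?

Level ordinary annuity; solve PV = PMT × [(1 − (1+r)^−n)/r] for PMT.
Periodic rate r = 0.082/2 per half-year; n is counted in half-years.
With n = 6: PMT = 100,000 / ([(1 − (1+r)^−n)/r]) = £19,138.34

£19,138.34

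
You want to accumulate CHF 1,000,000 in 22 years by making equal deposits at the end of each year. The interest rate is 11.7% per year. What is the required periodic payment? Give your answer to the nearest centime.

Level ordinary annuity; solve FV = PMT × [((1+r)^n − 1)/r] for PMT.
Periodic rate r = 0.117 per year.
With n = 22: PMT = 1,000,000 / ([((1+r)^n − 1)/r]) = CHF 11,242.48

CHF 11,242.48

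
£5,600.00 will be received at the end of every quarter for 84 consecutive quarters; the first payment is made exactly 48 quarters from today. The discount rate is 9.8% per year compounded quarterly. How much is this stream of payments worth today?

Ordinary annuity of 84 payments, first payment at period 48.
Periodic rate r = 0.098/4 per quarter; n is counted in quarters.
The ordinary-annuity PV formula values the stream one period before the first payment (period 47); discount that back 47 periods:
PV₀ = 5,600 × [1 − (1+r)^−84] / r × (1+r)^−47 = £63,682.64

£63,682.64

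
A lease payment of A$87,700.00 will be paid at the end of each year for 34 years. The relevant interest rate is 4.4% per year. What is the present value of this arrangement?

A$1,532,150.99

This is an ordinary annuity: 34 payments of A$87,700.00 at the end of each year.
Periodic rate r = 0.044 per year.
PV = PMT × [(1 − (1+r)^−n)/r] = 87,700 × [1 − (1+r)^−34] / r = A$1,532,150.99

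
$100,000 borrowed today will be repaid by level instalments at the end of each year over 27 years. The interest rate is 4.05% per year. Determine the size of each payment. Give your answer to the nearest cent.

$6,158.24

Level ordinary annuity; solve PV = PMT × [(1 − (1+r)^−n)/r] for PMT.
Periodic rate r = 0.0405 per year.
With n = 27: PMT = 100,000 / ([(1 − (1+r)^−n)/r]) = $6,158.24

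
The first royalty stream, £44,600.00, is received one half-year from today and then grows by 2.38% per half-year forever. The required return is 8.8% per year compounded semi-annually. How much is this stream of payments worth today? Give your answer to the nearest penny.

Periodic rate r = 0.088/2 per half-year.
Growing perpetuity (Gordon): PV = PMT₁ / (r − g) = 44,600 / (r − 0.0238) = £2,207,920.79.

£2,207,920.79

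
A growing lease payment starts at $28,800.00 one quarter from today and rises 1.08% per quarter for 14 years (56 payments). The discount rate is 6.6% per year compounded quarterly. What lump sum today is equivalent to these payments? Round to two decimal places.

Periodic rate r = 0.066/4 per quarter; n is counted in quarters.
Growing ordinary annuity: PV = PMT₁ × [1 − ((1+g)/(1+r))^n] / (r − g) = 28,800 × [1 − ((1+0.0108)/(1+r))^56] / (r − 0.0108) = $1,364,917.45.

$1,364,917.45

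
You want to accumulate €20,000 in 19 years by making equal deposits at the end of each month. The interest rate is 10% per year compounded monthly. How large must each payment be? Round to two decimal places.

€29.59

Level ordinary annuity; solve FV = PMT × [((1+r)^n − 1)/r] for PMT.
Periodic rate r = 0.1/12 per month; n is counted in months.
With n = 228: PMT = 20,000 / ([((1+r)^n − 1)/r]) = €29.59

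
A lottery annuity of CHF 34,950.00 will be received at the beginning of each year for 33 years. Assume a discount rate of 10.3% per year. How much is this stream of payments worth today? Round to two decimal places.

CHF 359,540.70

This is an annuity due: 33 payments of CHF 34,950.00 at the beginning of each year.
Periodic rate r = 0.103 per year.
PV = PMT × [(1 − (1+r)^−n)/r] × (1+r) = 34,950 × [1 − (1+r)^−33] / r × (1+r) = CHF 359,540.70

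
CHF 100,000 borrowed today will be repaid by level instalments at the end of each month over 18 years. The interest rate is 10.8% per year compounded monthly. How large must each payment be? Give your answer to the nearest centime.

CHF 1,051.87

Level ordinary annuity; solve PV = PMT × [(1 − (1+r)^−n)/r] for PMT.
Periodic rate r = 0.108/12 per month; n is counted in months.
With n = 216: PMT = 100,000 / ([(1 − (1+r)^−n)/r]) = CHF 1,051.87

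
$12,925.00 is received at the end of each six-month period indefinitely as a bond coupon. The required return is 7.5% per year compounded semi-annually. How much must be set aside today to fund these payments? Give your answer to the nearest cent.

Periodic rate r = 0.075/2 per half-year.
Level perpetuity: PV = PMT / r = 12,925 / (0.075/2) = $344,666.67.

$344,666.67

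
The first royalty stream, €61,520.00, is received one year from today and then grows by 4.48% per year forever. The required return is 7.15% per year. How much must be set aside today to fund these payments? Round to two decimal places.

€2,304,119.85

Periodic rate r = 0.0715 per year.
Growing perpetuity (Gordon): PV = PMT₁ / (r − g) = 61,520 / (r − 0.0448) = €2,304,119.85.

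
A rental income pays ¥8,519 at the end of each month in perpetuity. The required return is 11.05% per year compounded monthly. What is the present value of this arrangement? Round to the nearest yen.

¥925,140

Periodic rate r = 0.1105/12 per month.
Level perpetuity: PV = PMT / r = 8,519 / (0.1105/12) = ¥925,140.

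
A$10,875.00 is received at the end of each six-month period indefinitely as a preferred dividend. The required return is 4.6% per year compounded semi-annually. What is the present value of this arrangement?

A$472,826.09

Periodic rate r = 0.046/2 per half-year.
Level perpetuity: PV = PMT / r = 10,875 / (0.046/2) = A$472,826.09.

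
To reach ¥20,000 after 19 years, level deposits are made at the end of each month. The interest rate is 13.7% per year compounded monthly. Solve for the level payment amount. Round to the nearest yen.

Level ordinary annuity; solve FV = PMT × [((1+r)^n − 1)/r] for PMT.
Periodic rate r = 0.137/12 per month; n is counted in months.
With n = 228: PMT = 20,000 / ([((1+r)^n − 1)/r]) = ¥19

¥19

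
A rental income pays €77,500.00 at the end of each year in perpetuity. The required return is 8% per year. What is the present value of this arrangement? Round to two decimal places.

€968,750.00

Periodic rate r = 0.08 per year.
Level perpetuity: PV = PMT / r = 77,500 / (0.08) = €968,750.00.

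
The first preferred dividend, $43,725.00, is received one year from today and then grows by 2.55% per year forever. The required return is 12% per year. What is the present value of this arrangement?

$462,698.41

Periodic rate r = 0.12 per year.
Growing perpetuity (Gordon): PV = PMT₁ / (r − g) = 43,725 / (r − 0.0255) = $462,698.41.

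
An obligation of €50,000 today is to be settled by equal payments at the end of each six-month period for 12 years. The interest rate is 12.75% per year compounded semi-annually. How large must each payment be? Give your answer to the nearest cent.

Level ordinary annuity; solve PV = PMT × [(1 − (1+r)^−n)/r] for PMT.
Periodic rate r = 0.1275/2 per half-year; n is counted in half-years.
With n = 24: PMT = 50,000 / ([(1 − (1+r)^−n)/r]) = €4,123.06

€4,123.06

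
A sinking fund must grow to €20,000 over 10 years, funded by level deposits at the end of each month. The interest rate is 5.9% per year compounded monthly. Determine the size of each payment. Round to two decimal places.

Level ordinary annuity; solve FV = PMT × [((1+r)^n − 1)/r] for PMT.
Periodic rate r = 0.059/12 per month; n is counted in months.
With n = 120: PMT = 20,000 / ([((1+r)^n − 1)/r]) = €122.70

€122.70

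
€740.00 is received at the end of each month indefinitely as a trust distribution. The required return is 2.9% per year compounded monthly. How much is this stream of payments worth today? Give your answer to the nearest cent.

Periodic rate r = 0.029/12 per month.
Level perpetuity: PV = PMT / r = 740 / (0.029/12) = €306,206.90.

€306,206.90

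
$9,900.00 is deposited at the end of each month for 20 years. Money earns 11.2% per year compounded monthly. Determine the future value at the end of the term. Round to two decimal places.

This is an ordinary annuity: 240 deposits of $9,900.00 at the end of each month.
Periodic rate r = 0.112/12 per month; n is counted in months.
FV = PMT × [((1+r)^n − 1)/r] = 9,900 × [(1+r)^240 − 1] / r = $8,799,952.52

$8,799,952.52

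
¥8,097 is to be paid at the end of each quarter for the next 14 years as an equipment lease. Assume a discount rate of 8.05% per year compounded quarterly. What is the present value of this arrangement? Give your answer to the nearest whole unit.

This is an ordinary annuity: 56 payments of ¥8,097 at the end of each quarter.
Periodic rate r = 0.0805/4 per quarter; n is counted in quarters.
PV = PMT × [(1 − (1+r)^−n)/r] = 8,097 × [1 − (1+r)^−56] / r = ¥270,510

¥270,510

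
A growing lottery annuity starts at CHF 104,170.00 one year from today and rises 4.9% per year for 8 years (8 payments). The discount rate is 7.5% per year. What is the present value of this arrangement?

Periodic rate r = 0.075 per year.
Growing ordinary annuity: PV = PMT₁ × [1 − ((1+g)/(1+r))^n] / (r − g) = 104,170 × [1 − ((1+0.049)/(1+r))^8] / (r − 0.049) = CHF 712,675.64.

CHF 712,675.64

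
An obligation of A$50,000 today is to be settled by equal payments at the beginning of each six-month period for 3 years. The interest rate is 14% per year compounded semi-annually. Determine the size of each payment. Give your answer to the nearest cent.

A$9,803.54

Level annuity due; solve PV = PMT × [(1 − (1+r)^−n)/r] × (1+r) for PMT.
Periodic rate r = 0.14/2 per half-year; n is counted in half-years.
With n = 6: PMT = 50,000 / ([(1 − (1+r)^−n)/r] × (1+r)) = A$9,803.54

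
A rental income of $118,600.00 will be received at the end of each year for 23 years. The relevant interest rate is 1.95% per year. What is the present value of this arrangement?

$2,181,340.19

This is an ordinary annuity: 23 payments of $118,600.00 at the end of each year.
Periodic rate r = 0.0195 per year.
PV = PMT × [(1 − (1+r)^−n)/r] = 118,600 × [1 − (1+r)^−23] / r = $2,181,340.19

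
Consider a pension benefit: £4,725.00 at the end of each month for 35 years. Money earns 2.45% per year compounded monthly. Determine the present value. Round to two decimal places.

This is an ordinary annuity: 420 payments of £4,725.00 at the end of each month.
Periodic rate r = 0.0245/12 per month; n is counted in months.
PV = PMT × [(1 − (1+r)^−n)/r] = 4,725 × [1 − (1+r)^−420] / r = £1,331,657.78

£1,331,657.78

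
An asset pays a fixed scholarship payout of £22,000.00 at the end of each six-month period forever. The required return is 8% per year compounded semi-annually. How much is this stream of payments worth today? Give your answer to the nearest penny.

£550,000.00

Periodic rate r = 0.08/2 per half-year.
Level perpetuity: PV = PMT / r = 22,000 / (0.08/2) = £550,000.00.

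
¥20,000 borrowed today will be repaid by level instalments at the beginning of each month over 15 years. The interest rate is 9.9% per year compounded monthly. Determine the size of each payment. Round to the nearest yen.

¥212

Level annuity due; solve PV = PMT × [(1 − (1+r)^−n)/r] × (1+r) for PMT.
Periodic rate r = 0.099/12 per month; n is counted in months.
With n = 180: PMT = 20,000 / ([(1 − (1+r)^−n)/r] × (1+r)) = ¥212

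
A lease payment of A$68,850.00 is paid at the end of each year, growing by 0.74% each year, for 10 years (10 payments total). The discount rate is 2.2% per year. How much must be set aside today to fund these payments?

Periodic rate r = 0.022 per year.
Growing ordinary annuity: PV = PMT₁ × [1 − ((1+g)/(1+r))^n] / (r − g) = 68,850 × [1 − ((1+0.0074)/(1+r))^10] / (r − 0.0074) = A$631,980.40.

A$631,980.40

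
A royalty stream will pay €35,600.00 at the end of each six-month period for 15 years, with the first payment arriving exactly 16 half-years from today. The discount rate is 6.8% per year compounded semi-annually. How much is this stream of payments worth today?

€401,541.33

Ordinary annuity of 30 payments, first payment at period 16.
Periodic rate r = 0.068/2 per half-year; n is counted in half-years.
The ordinary-annuity PV formula values the stream one period before the first payment (period 15); discount that back 15 periods:
PV₀ = 35,600 × [1 − (1+r)^−30] / r × (1+r)^−15 = €401,541.33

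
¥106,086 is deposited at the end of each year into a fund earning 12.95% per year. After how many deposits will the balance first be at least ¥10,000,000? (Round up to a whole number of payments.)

22 payments

Periodic rate r = 0.1295 per year.
Ordinary annuity FV: 10,000,000 = 106,086 × [((1+r)^n − 1)/r].
(1+r)^n = 1 + 10,000,000 × r / 106,086, so n = ln(1 + 10,000,000·r/106,086) / ln(1+r) = 21.19.
Round up to a whole number of payments: n = 22.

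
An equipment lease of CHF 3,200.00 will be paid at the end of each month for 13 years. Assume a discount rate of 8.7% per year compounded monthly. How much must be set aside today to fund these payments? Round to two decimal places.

This is an ordinary annuity: 156 payments of CHF 3,200.00 at the end of each month.
Periodic rate r = 0.087/12 per month; n is counted in months.
PV = PMT × [(1 − (1+r)^−n)/r] = 3,200 × [1 − (1+r)^−156] / r = CHF 298,359.27

CHF 298,359.27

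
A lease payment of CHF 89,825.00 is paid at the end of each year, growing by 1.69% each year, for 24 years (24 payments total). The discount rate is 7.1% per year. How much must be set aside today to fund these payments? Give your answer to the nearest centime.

CHF 1,181,797.59

Periodic rate r = 0.071 per year.
Growing ordinary annuity: PV = PMT₁ × [1 − ((1+g)/(1+r))^n] / (r − g) = 89,825 × [1 − ((1+0.0169)/(1+r))^24] / (r − 0.0169) = CHF 1,181,797.59.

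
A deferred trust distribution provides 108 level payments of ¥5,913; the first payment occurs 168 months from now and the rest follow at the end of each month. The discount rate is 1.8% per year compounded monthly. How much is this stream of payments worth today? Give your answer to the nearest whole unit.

Ordinary annuity of 108 payments, first payment at period 168.
Periodic rate r = 0.018/12 per month; n is counted in months.
The ordinary-annuity PV formula values the stream one period before the first payment (period 167); discount that back 167 periods:
PV₀ = 5,913 × [1 − (1+r)^−108] / r × (1+r)^−167 = ¥458,690

¥458,690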